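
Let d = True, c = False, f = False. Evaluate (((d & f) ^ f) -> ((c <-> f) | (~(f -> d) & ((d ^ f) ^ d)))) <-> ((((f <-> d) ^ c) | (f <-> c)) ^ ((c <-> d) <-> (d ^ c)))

d & f = True & False = False
(d & f) ^ f = False ^ False = False
c <-> f = False <-> False = True
f -> d = False -> True = True
~(f -> d) = ~True = False
d ^ f = True ^ False = True
(d ^ f) ^ d = True ^ True = False
~(f -> d) & ((d ^ f) ^ d) = False & False = False
(c <-> f) | (~(f -> d) & ((d ^ f) ^ d)) = True | False = True
((d & f) ^ f) -> ((c <-> f) | (~(f -> d) & ((d ^ f) ^ d))) = False -> True = True
f <-> d = False <-> True = False
(f <-> d) ^ c = False ^ False = False
f <-> c = False <-> False = True
((f <-> d) ^ c) | (f <-> c) = False | True = True
c <-> d = False <-> True = False
d ^ c = True ^ False = True
(c <-> d) <-> (d ^ c) = False <-> True = False
(((f <-> d) ^ c) | (f <-> c)) ^ ((c <-> d) <-> (d ^ c)) = True ^ False = True
(((d & f) ^ f) -> ((c <-> f) | (~(f -> d) & ((d ^ f) ^ d)))) <-> ((((f <-> d) ^ c) | (f <-> c)) ^ ((c <-> d) <-> (d ^ c))) = True <-> True = True

True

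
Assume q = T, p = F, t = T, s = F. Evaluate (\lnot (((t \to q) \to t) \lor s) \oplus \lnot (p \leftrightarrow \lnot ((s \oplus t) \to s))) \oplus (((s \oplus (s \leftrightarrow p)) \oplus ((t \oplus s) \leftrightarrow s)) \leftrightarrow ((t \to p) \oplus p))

t \to q = T \to T = T
(t \to q) \to t = T \to T = T
((t \to q) \to t) \lor s = T \lor F = T
\lnot (((t \to q) \to t) \lor s) = \lnot T = F
s \oplus t = F \oplus T = T
(s \oplus t) \to s = T \to F = F
\lnot ((s \oplus t) \to s) = \lnot F = T
p \leftrightarrow \lnot ((s \oplus t) \to s) = F \leftrightarrow T = F
\lnot (p \leftrightarrow \lnot ((s \oplus t) \to s)) = \lnot F = T
\lnot (((t \to q) \to t) \lor s) \oplus \lnot (p \leftrightarrow \lnot ((s \oplus t) \to s)) = F \oplus T = T
s \leftrightarrow p = F \leftrightarrow F = T
s \oplus (s \leftrightarrow p) = F \oplus T = T
t \oplus s = T \oplus F = T
(t \oplus s) \leftrightarrow s = T \leftrightarrow F = F
(s \oplus (s \leftrightarrow p)) \oplus ((t \oplus s) \leftrightarrow s) = T \oplus F = T
t \to p = T \to F = F
(t \to p) \oplus p = F \oplus F = F
((s \oplus (s \leftrightarrow p)) \oplus ((t \oplus s) \leftrightarrow s)) \leftrightarrow ((t \to p) \oplus p) = T \leftrightarrow F = F
(\lnot (((t \to q) \to t) \lor s) \oplus \lnot (p \leftrightarrow \lnot ((s \oplus t) \to s))) \oplus (((s \oplus (s \leftrightarrow p)) \oplus ((t \oplus s) \leftrightarrow s)) \leftrightarrow ((t \to p) \oplus p)) = T \oplus F = T

T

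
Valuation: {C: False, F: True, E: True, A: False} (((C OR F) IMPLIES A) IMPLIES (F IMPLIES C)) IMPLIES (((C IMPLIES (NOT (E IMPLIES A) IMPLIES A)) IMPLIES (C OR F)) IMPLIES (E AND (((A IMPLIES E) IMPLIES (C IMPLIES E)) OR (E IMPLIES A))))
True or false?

C OR F = False OR True = True
(C OR F) IMPLIES A = True IMPLIES False = False
F IMPLIES C = True IMPLIES False = False
((C OR F) IMPLIES A) IMPLIES (F IMPLIES C) = False IMPLIES False = True
E IMPLIES A = True IMPLIES False = False
NOT (E IMPLIES A) = NOT False = True
NOT (E IMPLIES A) IMPLIES A = True IMPLIES False = False
C IMPLIES (NOT (E IMPLIES A) IMPLIES A) = False IMPLIES False = True
C OR F = False OR True = True
(C IMPLIES (NOT (E IMPLIES A) IMPLIES A)) IMPLIES (C OR F) = True IMPLIES True = True
A IMPLIES E = False IMPLIES True = True
C IMPLIES E = False IMPLIES True = True
(A IMPLIES E) IMPLIES (C IMPLIES E) = True IMPLIES True = True
E IMPLIES A = True IMPLIES False = False
((A IMPLIES E) IMPLIES (C IMPLIES E)) OR (E IMPLIES A) = True OR False = True
E AND (((A IMPLIES E) IMPLIES (C IMPLIES E)) OR (E IMPLIES A)) = True AND True = True
((C IMPLIES (NOT (E IMPLIES A) IMPLIES A)) IMPLIES (C OR F)) IMPLIES (E AND (((A IMPLIES E) IMPLIES (C IMPLIES E)) OR (E IMPLIES A))) = True IMPLIES True = True
(((C OR F) IMPLIES A) IMPLIES (F IMPLIES C)) IMPLIES (((C IMPLIES (NOT (E IMPLIES A) IMPLIES A)) IMPLIES (C OR F)) IMPLIES (E AND (((A IMPLIES E) IMPLIES (C IMPLIES E)) OR (E IMPLIES A)))) = True IMPLIES True = True

True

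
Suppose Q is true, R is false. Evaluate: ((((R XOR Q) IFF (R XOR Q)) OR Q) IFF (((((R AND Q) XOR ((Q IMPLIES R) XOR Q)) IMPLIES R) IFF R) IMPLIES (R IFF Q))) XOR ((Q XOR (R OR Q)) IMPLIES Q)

Substituting Q=True, R=False:
R XOR Q = False XOR True = True
R XOR Q = False XOR True = True
(R XOR Q) IFF (R XOR Q) = True IFF True = True
((R XOR Q) IFF (R XOR Q)) OR Q = True OR True = True
R AND Q = False AND True = False
Q IMPLIES R = True IMPLIES False = False
(Q IMPLIES R) XOR Q = False XOR True = True
(R AND Q) XOR ((Q IMPLIES R) XOR Q) = False XOR True = True
((R AND Q) XOR ((Q IMPLIES R) XOR Q)) IMPLIES R = True IMPLIES False = False
(((R AND Q) XOR ((Q IMPLIES R) XOR Q)) IMPLIES R) IFF R = False IFF False = True
R IFF Q = False IFF True = False
((((R AND Q) XOR ((Q IMPLIES R) XOR Q)) IMPLIES R) IFF R) IMPLIES (R IFF Q) = True IMPLIES False = False
(((R XOR Q) IFF (R XOR Q)) OR Q) IFF (((((R AND Q) XOR ((Q IMPLIES R) XOR Q)) IMPLIES R) IFF R) IMPLIES (R IFF Q)) = True IFF False = False
R OR Q = False OR True = True
Q XOR (R OR Q) = True XOR True = False
(Q XOR (R OR Q)) IMPLIES Q = False IMPLIES True = True
((((R XOR Q) IFF (R XOR Q)) OR Q) IFF (((((R AND Q) XOR ((Q IMPLIES R) XOR Q)) IMPLIES R) IFF R) IMPLIES (R IFF Q))) XOR ((Q XOR (R OR Q)) IMPLIES Q) = False XOR True = True

True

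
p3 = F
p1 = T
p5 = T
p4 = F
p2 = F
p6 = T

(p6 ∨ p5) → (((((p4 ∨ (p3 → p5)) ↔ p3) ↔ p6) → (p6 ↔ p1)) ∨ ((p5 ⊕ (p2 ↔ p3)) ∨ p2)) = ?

Substituting p3=F, p1=T, p5=T, p4=F, p2=F, p6=T:
p6 ∨ p5 = T ∨ T = T
p3 → p5 = F → T = T
p4 ∨ (p3 → p5) = F ∨ T = T
(p4 ∨ (p3 → p5)) ↔ p3 = T ↔ F = F
((p4 ∨ (p3 → p5)) ↔ p3) ↔ p6 = F ↔ T = F
p6 ↔ p1 = T ↔ T = T
(((p4 ∨ (p3 → p5)) ↔ p3) ↔ p6) → (p6 ↔ p1) = F → T = T
p2 ↔ p3 = F ↔ F = T
p5 ⊕ (p2 ↔ p3) = T ⊕ T = F
(p5 ⊕ (p2 ↔ p3)) ∨ p2 = F ∨ F = F
((((p4 ∨ (p3 → p5)) ↔ p3) ↔ p6) → (p6 ↔ p1)) ∨ ((p5 ⊕ (p2 ↔ p3)) ∨ p2) = T ∨ F = T
(p6 ∨ p5) → (((((p4 ∨ (p3 → p5)) ↔ p3) ↔ p6) → (p6 ↔ p1)) ∨ ((p5 ⊕ (p2 ↔ p3)) ∨ p2)) = T → T = T

T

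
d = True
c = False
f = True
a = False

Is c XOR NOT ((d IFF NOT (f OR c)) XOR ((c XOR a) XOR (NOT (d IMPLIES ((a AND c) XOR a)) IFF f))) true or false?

False

f OR c = True OR False = True
NOT (f OR c) = NOT True = False
d IFF NOT (f OR c) = True IFF False = False
c XOR a = False XOR False = False
a AND c = False AND False = False
(a AND c) XOR a = False XOR False = False
d IMPLIES ((a AND c) XOR a) = True IMPLIES False = False
NOT (d IMPLIES ((a AND c) XOR a)) = NOT False = True
NOT (d IMPLIES ((a AND c) XOR a)) IFF f = True IFF True = True
(c XOR a) XOR (NOT (d IMPLIES ((a AND c) XOR a)) IFF f) = False XOR True = True
(d IFF NOT (f OR c)) XOR ((c XOR a) XOR (NOT (d IMPLIES ((a AND c) XOR a)) IFF f)) = False XOR True = True
NOT ((d IFF NOT (f OR c)) XOR ((c XOR a) XOR (NOT (d IMPLIES ((a AND c) XOR a)) IFF f))) = NOT True = False
c XOR NOT ((d IFF NOT (f OR c)) XOR ((c XOR a) XOR (NOT (d IMPLIES ((a AND c) XOR a)) IFF f))) = False XOR False = False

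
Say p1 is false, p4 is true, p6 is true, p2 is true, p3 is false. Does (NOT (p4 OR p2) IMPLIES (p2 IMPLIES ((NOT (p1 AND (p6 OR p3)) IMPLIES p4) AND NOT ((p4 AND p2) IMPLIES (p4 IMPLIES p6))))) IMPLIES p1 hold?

p4 OR p2 = T OR T = T
NOT (p4 OR p2) = NOT T = F
p6 OR p3 = T OR F = T
p1 AND (p6 OR p3) = F AND T = F
NOT (p1 AND (p6 OR p3)) = NOT F = T
NOT (p1 AND (p6 OR p3)) IMPLIES p4 = T IMPLIES T = T
p4 AND p2 = T AND T = T
p4 IMPLIES p6 = T IMPLIES T = T
(p4 AND p2) IMPLIES (p4 IMPLIES p6) = T IMPLIES T = T
NOT ((p4 AND p2) IMPLIES (p4 IMPLIES p6)) = NOT T = F
(NOT (p1 AND (p6 OR p3)) IMPLIES p4) AND NOT ((p4 AND p2) IMPLIES (p4 IMPLIES p6)) = T AND F = F
p2 IMPLIES ((NOT (p1 AND (p6 OR p3)) IMPLIES p4) AND NOT ((p4 AND p2) IMPLIES (p4 IMPLIES p6))) = T IMPLIES F = F
NOT (p4 OR p2) IMPLIES (p2 IMPLIES ((NOT (p1 AND (p6 OR p3)) IMPLIES p4) AND NOT ((p4 AND p2) IMPLIES (p4 IMPLIES p6)))) = F IMPLIES F = T
(NOT (p4 OR p2) IMPLIES (p2 IMPLIES ((NOT (p1 AND (p6 OR p3)) IMPLIES p4) AND NOT ((p4 AND p2) IMPLIES (p4 IMPLIES p6))))) IMPLIES p1 = T IMPLIES F = F

F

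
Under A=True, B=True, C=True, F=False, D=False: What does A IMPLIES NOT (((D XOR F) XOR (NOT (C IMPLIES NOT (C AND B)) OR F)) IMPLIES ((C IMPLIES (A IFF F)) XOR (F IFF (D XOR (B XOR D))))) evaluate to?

True

Substituting A=True, B=True, C=True, F=False, D=False:
D XOR F = False XOR False = False
C AND B = True AND True = True
NOT (C AND B) = NOT True = False
C IMPLIES NOT (C AND B) = True IMPLIES False = False
NOT (C IMPLIES NOT (C AND B)) = NOT False = True
NOT (C IMPLIES NOT (C AND B)) OR F = True OR False = True
(D XOR F) XOR (NOT (C IMPLIES NOT (C AND B)) OR F) = False XOR True = True
A IFF F = True IFF False = False
C IMPLIES (A IFF F) = True IMPLIES False = False
B XOR D = True XOR False = True
D XOR (B XOR D) = False XOR True = True
F IFF (D XOR (B XOR D)) = False IFF True = False
(C IMPLIES (A IFF F)) XOR (F IFF (D XOR (B XOR D))) = False XOR False = False
((D XOR F) XOR (NOT (C IMPLIES NOT (C AND B)) OR F)) IMPLIES ((C IMPLIES (A IFF F)) XOR (F IFF (D XOR (B XOR D)))) = True IMPLIES False = False
NOT (((D XOR F) XOR (NOT (C IMPLIES NOT (C AND B)) OR F)) IMPLIES ((C IMPLIES (A IFF F)) XOR (F IFF (D XOR (B XOR D))))) = NOT False = True
A IMPLIES NOT (((D XOR F) XOR (NOT (C IMPLIES NOT (C AND B)) OR F)) IMPLIES ((C IMPLIES (A IFF F)) XOR (F IFF (D XOR (B XOR D))))) = True IMPLIES True = True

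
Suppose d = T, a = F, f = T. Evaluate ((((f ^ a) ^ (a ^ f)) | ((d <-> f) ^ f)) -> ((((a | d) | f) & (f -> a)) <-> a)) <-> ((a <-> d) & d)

F

f ^ a = T ^ F = T
a ^ f = F ^ T = T
(f ^ a) ^ (a ^ f) = T ^ T = F
d <-> f = T <-> T = T
(d <-> f) ^ f = T ^ T = F
((f ^ a) ^ (a ^ f)) | ((d <-> f) ^ f) = F | F = F
a | d = F | T = T
(a | d) | f = T | T = T
f -> a = T -> F = F
((a | d) | f) & (f -> a) = T & F = F
(((a | d) | f) & (f -> a)) <-> a = F <-> F = T
(((f ^ a) ^ (a ^ f)) | ((d <-> f) ^ f)) -> ((((a | d) | f) & (f -> a)) <-> a) = F -> T = T
a <-> d = F <-> T = F
(a <-> d) & d = F & T = F
((((f ^ a) ^ (a ^ f)) | ((d <-> f) ^ f)) -> ((((a | d) | f) & (f -> a)) <-> a)) <-> ((a <-> d) & d) = T <-> F = F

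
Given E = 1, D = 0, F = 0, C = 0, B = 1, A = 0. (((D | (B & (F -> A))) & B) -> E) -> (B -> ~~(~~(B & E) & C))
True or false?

0

F -> A = 0 -> 0 = 1
B & (F -> A) = 1 & 1 = 1
D | (B & (F -> A)) = 0 | 1 = 1
(D | (B & (F -> A))) & B = 1 & 1 = 1
((D | (B & (F -> A))) & B) -> E = 1 -> 1 = 1
B & E = 1 & 1 = 1
~(B & E) = ~1 = 0
~~(B & E) = ~0 = 1
~~(B & E) & C = 1 & 0 = 0
~(~~(B & E) & C) = ~0 = 1
~~(~~(B & E) & C) = ~1 = 0
B -> ~~(~~(B & E) & C) = 1 -> 0 = 0
(((D | (B & (F -> A))) & B) -> E) -> (B -> ~~(~~(B & E) & C)) = 1 -> 0 = 0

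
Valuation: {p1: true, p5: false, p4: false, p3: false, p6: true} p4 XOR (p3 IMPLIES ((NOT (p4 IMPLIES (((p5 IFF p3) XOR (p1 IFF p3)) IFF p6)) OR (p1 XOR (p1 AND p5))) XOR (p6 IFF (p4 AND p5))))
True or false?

Substituting p1=true, p5=false, p4=false, p3=false, p6=true:
p5 IFF p3 = false IFF false = true
p1 IFF p3 = true IFF false = false
(p5 IFF p3) XOR (p1 IFF p3) = true XOR false = true
((p5 IFF p3) XOR (p1 IFF p3)) IFF p6 = true IFF true = true
p4 IMPLIES (((p5 IFF p3) XOR (p1 IFF p3)) IFF p6) = false IMPLIES true = true
NOT (p4 IMPLIES (((p5 IFF p3) XOR (p1 IFF p3)) IFF p6)) = NOT true = false
p1 AND p5 = true AND false = false
p1 XOR (p1 AND p5) = true XOR false = true
NOT (p4 IMPLIES (((p5 IFF p3) XOR (p1 IFF p3)) IFF p6)) OR (p1 XOR (p1 AND p5)) = false OR true = true
p4 AND p5 = false AND false = false
p6 IFF (p4 AND p5) = true IFF false = false
(NOT (p4 IMPLIES (((p5 IFF p3) XOR (p1 IFF p3)) IFF p6)) OR (p1 XOR (p1 AND p5))) XOR (p6 IFF (p4 AND p5)) = true XOR false = true
p3 IMPLIES ((NOT (p4 IMPLIES (((p5 IFF p3) XOR (p1 IFF p3)) IFF p6)) OR (p1 XOR (p1 AND p5))) XOR (p6 IFF (p4 AND p5))) = false IMPLIES true = true
p4 XOR (p3 IMPLIES ((NOT (p4 IMPLIES (((p5 IFF p3) XOR (p1 IFF p3)) IFF p6)) OR (p1 XOR (p1 AND p5))) XOR (p6 IFF (p4 AND p5)))) = false XOR true = true

true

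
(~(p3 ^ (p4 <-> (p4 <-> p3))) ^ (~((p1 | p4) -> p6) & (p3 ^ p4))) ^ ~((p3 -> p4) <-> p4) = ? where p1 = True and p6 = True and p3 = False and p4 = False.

Substituting p1=True, p6=True, p3=False, p4=False:
p4 <-> p3 = False <-> False = True
p4 <-> (p4 <-> p3) = False <-> True = False
p3 ^ (p4 <-> (p4 <-> p3)) = False ^ False = False
~(p3 ^ (p4 <-> (p4 <-> p3))) = ~False = True
p1 | p4 = True | False = True
(p1 | p4) -> p6 = True -> True = True
~((p1 | p4) -> p6) = ~True = False
p3 ^ p4 = False ^ False = False
~((p1 | p4) -> p6) & (p3 ^ p4) = False & False = False
~(p3 ^ (p4 <-> (p4 <-> p3))) ^ (~((p1 | p4) -> p6) & (p3 ^ p4)) = True ^ False = True
p3 -> p4 = False -> False = True
(p3 -> p4) <-> p4 = True <-> False = False
~((p3 -> p4) <-> p4) = ~False = True
(~(p3 ^ (p4 <-> (p4 <-> p3))) ^ (~((p1 | p4) -> p6) & (p3 ^ p4))) ^ ~((p3 -> p4) <-> p4) = True ^ True = False

False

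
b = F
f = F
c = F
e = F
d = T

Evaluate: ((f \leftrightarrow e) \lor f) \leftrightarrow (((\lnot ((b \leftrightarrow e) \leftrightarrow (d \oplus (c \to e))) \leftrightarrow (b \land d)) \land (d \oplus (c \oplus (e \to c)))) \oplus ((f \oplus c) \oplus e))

F

f \leftrightarrow e = F \leftrightarrow F = T
(f \leftrightarrow e) \lor f = T \lor F = T
b \leftrightarrow e = F \leftrightarrow F = T
c \to e = F \to F = T
d \oplus (c \to e) = T \oplus T = F
(b \leftrightarrow e) \leftrightarrow (d \oplus (c \to e)) = T \leftrightarrow F = F
\lnot ((b \leftrightarrow e) \leftrightarrow (d \oplus (c \to e))) = \lnot F = T
b \land d = F \land T = F
\lnot ((b \leftrightarrow e) \leftrightarrow (d \oplus (c \to e))) \leftrightarrow (b \land d) = T \leftrightarrow F = F
e \to c = F \to F = T
c \oplus (e \to c) = F \oplus T = T
d \oplus (c \oplus (e \to c)) = T \oplus T = F
(\lnot ((b \leftrightarrow e) \leftrightarrow (d \oplus (c \to e))) \leftrightarrow (b \land d)) \land (d \oplus (c \oplus (e \to c))) = F \land F = F
f \oplus c = F \oplus F = F
(f \oplus c) \oplus e = F \oplus F = F
((\lnot ((b \leftrightarrow e) \leftrightarrow (d \oplus (c \to e))) \leftrightarrow (b \land d)) \land (d \oplus (c \oplus (e \to c)))) \oplus ((f \oplus c) \oplus e) = F \oplus F = F
((f \leftrightarrow e) \lor f) \leftrightarrow (((\lnot ((b \leftrightarrow e) \leftrightarrow (d \oplus (c \to e))) \leftrightarrow (b \land d)) \land (d \oplus (c \oplus (e \to c)))) \oplus ((f \oplus c) \oplus e)) = T \leftrightarrow F = F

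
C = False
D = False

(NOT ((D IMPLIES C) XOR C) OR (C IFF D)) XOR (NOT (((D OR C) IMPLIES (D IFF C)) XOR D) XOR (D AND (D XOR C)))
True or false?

True

D IMPLIES C = False IMPLIES False = True
(D IMPLIES C) XOR C = True XOR False = True
NOT ((D IMPLIES C) XOR C) = NOT True = False
C IFF D = False IFF False = True
NOT ((D IMPLIES C) XOR C) OR (C IFF D) = False OR True = True
D OR C = False OR False = False
D IFF C = False IFF False = True
(D OR C) IMPLIES (D IFF C) = False IMPLIES True = True
((D OR C) IMPLIES (D IFF C)) XOR D = True XOR False = True
NOT (((D OR C) IMPLIES (D IFF C)) XOR D) = NOT True = False
D XOR C = False XOR False = False
D AND (D XOR C) = False AND False = False
NOT (((D OR C) IMPLIES (D IFF C)) XOR D) XOR (D AND (D XOR C)) = False XOR False = False
(NOT ((D IMPLIES C) XOR C) OR (C IFF D)) XOR (NOT (((D OR C) IMPLIES (D IFF C)) XOR D) XOR (D AND (D XOR C))) = True XOR False = True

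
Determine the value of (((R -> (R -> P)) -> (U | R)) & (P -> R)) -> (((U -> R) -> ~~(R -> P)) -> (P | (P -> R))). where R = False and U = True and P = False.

R -> P = False -> False = True
R -> (R -> P) = False -> True = True
U | R = True | False = True
(R -> (R -> P)) -> (U | R) = True -> True = True
P -> R = False -> False = True
((R -> (R -> P)) -> (U | R)) & (P -> R) = True & True = True
U -> R = True -> False = False
R -> P = False -> False = True
~(R -> P) = ~True = False
~~(R -> P) = ~False = True
(U -> R) -> ~~(R -> P) = False -> True = True
P -> R = False -> False = True
P | (P -> R) = False | True = True
((U -> R) -> ~~(R -> P)) -> (P | (P -> R)) = True -> True = True
(((R -> (R -> P)) -> (U | R)) & (P -> R)) -> (((U -> R) -> ~~(R -> P)) -> (P | (P -> R))) = True -> True = True

True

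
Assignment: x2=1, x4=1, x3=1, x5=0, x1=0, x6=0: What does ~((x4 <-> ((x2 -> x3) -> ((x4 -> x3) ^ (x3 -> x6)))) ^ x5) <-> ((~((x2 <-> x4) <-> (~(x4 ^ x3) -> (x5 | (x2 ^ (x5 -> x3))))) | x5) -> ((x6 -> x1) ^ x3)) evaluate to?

x2 -> x3 = 1 -> 1 = 1
x4 -> x3 = 1 -> 1 = 1
x3 -> x6 = 1 -> 0 = 0
(x4 -> x3) ^ (x3 -> x6) = 1 ^ 0 = 1
(x2 -> x3) -> ((x4 -> x3) ^ (x3 -> x6)) = 1 -> 1 = 1
x4 <-> ((x2 -> x3) -> ((x4 -> x3) ^ (x3 -> x6))) = 1 <-> 1 = 1
(x4 <-> ((x2 -> x3) -> ((x4 -> x3) ^ (x3 -> x6)))) ^ x5 = 1 ^ 0 = 1
~((x4 <-> ((x2 -> x3) -> ((x4 -> x3) ^ (x3 -> x6)))) ^ x5) = ~1 = 0
x2 <-> x4 = 1 <-> 1 = 1
x4 ^ x3 = 1 ^ 1 = 0
~(x4 ^ x3) = ~0 = 1
x5 -> x3 = 0 -> 1 = 1
x2 ^ (x5 -> x3) = 1 ^ 1 = 0
x5 | (x2 ^ (x5 -> x3)) = 0 | 0 = 0
~(x4 ^ x3) -> (x5 | (x2 ^ (x5 -> x3))) = 1 -> 0 = 0
(x2 <-> x4) <-> (~(x4 ^ x3) -> (x5 | (x2 ^ (x5 -> x3)))) = 1 <-> 0 = 0
~((x2 <-> x4) <-> (~(x4 ^ x3) -> (x5 | (x2 ^ (x5 -> x3))))) = ~0 = 1
~((x2 <-> x4) <-> (~(x4 ^ x3) -> (x5 | (x2 ^ (x5 -> x3))))) | x5 = 1 | 0 = 1
x6 -> x1 = 0 -> 0 = 1
(x6 -> x1) ^ x3 = 1 ^ 1 = 0
(~((x2 <-> x4) <-> (~(x4 ^ x3) -> (x5 | (x2 ^ (x5 -> x3))))) | x5) -> ((x6 -> x1) ^ x3) = 1 -> 0 = 0
~((x4 <-> ((x2 -> x3) -> ((x4 -> x3) ^ (x3 -> x6)))) ^ x5) <-> ((~((x2 <-> x4) <-> (~(x4 ^ x3) -> (x5 | (x2 ^ (x5 -> x3))))) | x5) -> ((x6 -> x1) ^ x3)) = 0 <-> 0 = 1

1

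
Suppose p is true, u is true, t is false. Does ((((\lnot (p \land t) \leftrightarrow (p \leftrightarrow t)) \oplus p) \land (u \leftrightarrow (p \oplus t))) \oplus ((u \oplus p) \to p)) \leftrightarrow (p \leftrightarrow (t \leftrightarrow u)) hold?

\text{True}

Substituting p=\text{True}, u=\text{True}, t=\text{False}:
p \land t = \text{True} \land \text{False} = \text{False}
\lnot (p \land t) = \lnot \text{False} = \text{True}
p \leftrightarrow t = \text{True} \leftrightarrow \text{False} = \text{False}
\lnot (p \land t) \leftrightarrow (p \leftrightarrow t) = \text{True} \leftrightarrow \text{False} = \text{False}
(\lnot (p \land t) \leftrightarrow (p \leftrightarrow t)) \oplus p = \text{False} \oplus \text{True} = \text{True}
p \oplus t = \text{True} \oplus \text{False} = \text{True}
u \leftrightarrow (p \oplus t) = \text{True} \leftrightarrow \text{True} = \text{True}
((\lnot (p \land t) \leftrightarrow (p \leftrightarrow t)) \oplus p) \land (u \leftrightarrow (p \oplus t)) = \text{True} \land \text{True} = \text{True}
u \oplus p = \text{True} \oplus \text{True} = \text{False}
(u \oplus p) \to p = \text{False} \to \text{True} = \text{True}
(((\lnot (p \land t) \leftrightarrow (p \leftrightarrow t)) \oplus p) \land (u \leftrightarrow (p \oplus t))) \oplus ((u \oplus p) \to p) = \text{True} \oplus \text{True} = \text{False}
t \leftrightarrow u = \text{False} \leftrightarrow \text{True} = \text{False}
p \leftrightarrow (t \leftrightarrow u) = \text{True} \leftrightarrow \text{False} = \text{False}
((((\lnot (p \land t) \leftrightarrow (p \leftrightarrow t)) \oplus p) \land (u \leftrightarrow (p \oplus t))) \oplus ((u \oplus p) \to p)) \leftrightarrow (p \leftrightarrow (t \leftrightarrow u)) = \text{False} \leftrightarrow \text{False} = \text{True}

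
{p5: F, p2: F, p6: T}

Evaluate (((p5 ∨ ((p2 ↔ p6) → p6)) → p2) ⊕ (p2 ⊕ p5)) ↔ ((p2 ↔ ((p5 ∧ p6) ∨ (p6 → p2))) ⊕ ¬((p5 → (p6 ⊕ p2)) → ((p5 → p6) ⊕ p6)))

Substituting p5=F, p2=F, p6=T:
p2 ↔ p6 = F ↔ T = F
(p2 ↔ p6) → p6 = F → T = T
p5 ∨ ((p2 ↔ p6) → p6) = F ∨ T = T
(p5 ∨ ((p2 ↔ p6) → p6)) → p2 = T → F = F
p2 ⊕ p5 = F ⊕ F = F
((p5 ∨ ((p2 ↔ p6) → p6)) → p2) ⊕ (p2 ⊕ p5) = F ⊕ F = F
p5 ∧ p6 = F ∧ T = F
p6 → p2 = T → F = F
(p5 ∧ p6) ∨ (p6 → p2) = F ∨ F = F
p2 ↔ ((p5 ∧ p6) ∨ (p6 → p2)) = F ↔ F = T
p6 ⊕ p2 = T ⊕ F = T
p5 → (p6 ⊕ p2) = F → T = T
p5 → p6 = F → T = T
(p5 → p6) ⊕ p6 = T ⊕ T = F
(p5 → (p6 ⊕ p2)) → ((p5 → p6) ⊕ p6) = T → F = F
¬((p5 → (p6 ⊕ p2)) → ((p5 → p6) ⊕ p6)) = ¬F = T
(p2 ↔ ((p5 ∧ p6) ∨ (p6 → p2))) ⊕ ¬((p5 → (p6 ⊕ p2)) → ((p5 → p6) ⊕ p6)) = T ⊕ T = F
(((p5 ∨ ((p2 ↔ p6) → p6)) → p2) ⊕ (p2 ⊕ p5)) ↔ ((p2 ↔ ((p5 ∧ p6) ∨ (p6 → p2))) ⊕ ¬((p5 → (p6 ⊕ p2)) → ((p5 → p6) ⊕ p6))) = F ↔ F = T

T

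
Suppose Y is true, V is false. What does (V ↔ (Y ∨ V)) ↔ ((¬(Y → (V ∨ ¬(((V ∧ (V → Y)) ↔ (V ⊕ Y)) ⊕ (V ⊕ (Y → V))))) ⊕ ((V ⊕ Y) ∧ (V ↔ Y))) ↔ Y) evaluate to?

True

Substituting Y=True, V=False:
Y ∨ V = True ∨ False = True
V ↔ (Y ∨ V) = False ↔ True = False
V → Y = False → True = True
V ∧ (V → Y) = False ∧ True = False
V ⊕ Y = False ⊕ True = True
(V ∧ (V → Y)) ↔ (V ⊕ Y) = False ↔ True = False
Y → V = True → False = False
V ⊕ (Y → V) = False ⊕ False = False
((V ∧ (V → Y)) ↔ (V ⊕ Y)) ⊕ (V ⊕ (Y → V)) = False ⊕ False = False
¬(((V ∧ (V → Y)) ↔ (V ⊕ Y)) ⊕ (V ⊕ (Y → V))) = ¬False = True
V ∨ ¬(((V ∧ (V → Y)) ↔ (V ⊕ Y)) ⊕ (V ⊕ (Y → V))) = False ∨ True = True
Y → (V ∨ ¬(((V ∧ (V → Y)) ↔ (V ⊕ Y)) ⊕ (V ⊕ (Y → V)))) = True → True = True
¬(Y → (V ∨ ¬(((V ∧ (V → Y)) ↔ (V ⊕ Y)) ⊕ (V ⊕ (Y → V))))) = ¬True = False
V ⊕ Y = False ⊕ True = True
V ↔ Y = False ↔ True = False
(V ⊕ Y) ∧ (V ↔ Y) = True ∧ False = False
¬(Y → (V ∨ ¬(((V ∧ (V → Y)) ↔ (V ⊕ Y)) ⊕ (V ⊕ (Y → V))))) ⊕ ((V ⊕ Y) ∧ (V ↔ Y)) = False ⊕ False = False
(¬(Y → (V ∨ ¬(((V ∧ (V → Y)) ↔ (V ⊕ Y)) ⊕ (V ⊕ (Y → V))))) ⊕ ((V ⊕ Y) ∧ (V ↔ Y))) ↔ Y = False ↔ True = False
(V ↔ (Y ∨ V)) ↔ ((¬(Y → (V ∨ ¬(((V ∧ (V → Y)) ↔ (V ⊕ Y)) ⊕ (V ⊕ (Y → V))))) ⊕ ((V ⊕ Y) ∧ (V ↔ Y))) ↔ Y) = False ↔ False = True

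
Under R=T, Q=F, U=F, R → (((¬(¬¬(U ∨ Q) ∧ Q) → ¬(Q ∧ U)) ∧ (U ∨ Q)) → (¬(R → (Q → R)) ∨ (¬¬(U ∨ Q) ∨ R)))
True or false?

T

Substituting R=T, Q=F, U=F:
U ∨ Q = F ∨ F = F
¬(U ∨ Q) = ¬F = T
¬¬(U ∨ Q) = ¬T = F
¬¬(U ∨ Q) ∧ Q = F ∧ F = F
¬(¬¬(U ∨ Q) ∧ Q) = ¬F = T
Q ∧ U = F ∧ F = F
¬(Q ∧ U) = ¬F = T
¬(¬¬(U ∨ Q) ∧ Q) → ¬(Q ∧ U) = T → T = T
U ∨ Q = F ∨ F = F
(¬(¬¬(U ∨ Q) ∧ Q) → ¬(Q ∧ U)) ∧ (U ∨ Q) = T ∧ F = F
Q → R = F → T = T
R → (Q → R) = T → T = T
¬(R → (Q → R)) = ¬T = F
U ∨ Q = F ∨ F = F
¬(U ∨ Q) = ¬F = T
¬¬(U ∨ Q) = ¬T = F
¬¬(U ∨ Q) ∨ R = F ∨ T = T
¬(R → (Q → R)) ∨ (¬¬(U ∨ Q) ∨ R) = F ∨ T = T
((¬(¬¬(U ∨ Q) ∧ Q) → ¬(Q ∧ U)) ∧ (U ∨ Q)) → (¬(R → (Q → R)) ∨ (¬¬(U ∨ Q) ∨ R)) = F → T = T
R → (((¬(¬¬(U ∨ Q) ∧ Q) → ¬(Q ∧ U)) ∧ (U ∨ Q)) → (¬(R → (Q → R)) ∨ (¬¬(U ∨ Q) ∨ R))) = T → T = T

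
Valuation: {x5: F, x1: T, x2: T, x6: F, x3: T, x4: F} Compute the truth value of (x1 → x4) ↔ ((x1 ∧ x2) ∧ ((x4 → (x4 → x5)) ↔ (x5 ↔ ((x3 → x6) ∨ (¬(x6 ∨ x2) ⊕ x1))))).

x1 → x4 = T → F = F
x1 ∧ x2 = T ∧ T = T
x4 → x5 = F → F = T
x4 → (x4 → x5) = F → T = T
x3 → x6 = T → F = F
x6 ∨ x2 = F ∨ T = T
¬(x6 ∨ x2) = ¬T = F
¬(x6 ∨ x2) ⊕ x1 = F ⊕ T = T
(x3 → x6) ∨ (¬(x6 ∨ x2) ⊕ x1) = F ∨ T = T
x5 ↔ ((x3 → x6) ∨ (¬(x6 ∨ x2) ⊕ x1)) = F ↔ T = F
(x4 → (x4 → x5)) ↔ (x5 ↔ ((x3 → x6) ∨ (¬(x6 ∨ x2) ⊕ x1))) = T ↔ F = F
(x1 ∧ x2) ∧ ((x4 → (x4 → x5)) ↔ (x5 ↔ ((x3 → x6) ∨ (¬(x6 ∨ x2) ⊕ x1)))) = T ∧ F = F
(x1 → x4) ↔ ((x1 ∧ x2) ∧ ((x4 → (x4 → x5)) ↔ (x5 ↔ ((x3 → x6) ∨ (¬(x6 ∨ x2) ⊕ x1))))) = F ↔ F = T

T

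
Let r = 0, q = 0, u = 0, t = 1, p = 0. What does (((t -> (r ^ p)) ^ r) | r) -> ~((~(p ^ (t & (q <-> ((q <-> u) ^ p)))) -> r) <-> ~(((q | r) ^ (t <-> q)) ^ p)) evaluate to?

r ^ p = 0 ^ 0 = 0
t -> (r ^ p) = 1 -> 0 = 0
(t -> (r ^ p)) ^ r = 0 ^ 0 = 0
((t -> (r ^ p)) ^ r) | r = 0 | 0 = 0
q <-> u = 0 <-> 0 = 1
(q <-> u) ^ p = 1 ^ 0 = 1
q <-> ((q <-> u) ^ p) = 0 <-> 1 = 0
t & (q <-> ((q <-> u) ^ p)) = 1 & 0 = 0
p ^ (t & (q <-> ((q <-> u) ^ p))) = 0 ^ 0 = 0
~(p ^ (t & (q <-> ((q <-> u) ^ p)))) = ~0 = 1
~(p ^ (t & (q <-> ((q <-> u) ^ p)))) -> r = 1 -> 0 = 0
q | r = 0 | 0 = 0
t <-> q = 1 <-> 0 = 0
(q | r) ^ (t <-> q) = 0 ^ 0 = 0
((q | r) ^ (t <-> q)) ^ p = 0 ^ 0 = 0
~(((q | r) ^ (t <-> q)) ^ p) = ~0 = 1
(~(p ^ (t & (q <-> ((q <-> u) ^ p)))) -> r) <-> ~(((q | r) ^ (t <-> q)) ^ p) = 0 <-> 1 = 0
~((~(p ^ (t & (q <-> ((q <-> u) ^ p)))) -> r) <-> ~(((q | r) ^ (t <-> q)) ^ p)) = ~0 = 1
(((t -> (r ^ p)) ^ r) | r) -> ~((~(p ^ (t & (q <-> ((q <-> u) ^ p)))) -> r) <-> ~(((q | r) ^ (t <-> q)) ^ p)) = 0 -> 1 = 1

1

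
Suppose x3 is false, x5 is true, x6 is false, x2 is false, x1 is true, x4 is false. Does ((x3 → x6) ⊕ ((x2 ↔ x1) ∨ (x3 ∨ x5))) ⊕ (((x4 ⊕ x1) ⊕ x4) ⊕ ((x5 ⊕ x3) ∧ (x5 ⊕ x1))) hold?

T

x3 → x6 = F → F = T
x2 ↔ x1 = F ↔ T = F
x3 ∨ x5 = F ∨ T = T
(x2 ↔ x1) ∨ (x3 ∨ x5) = F ∨ T = T
(x3 → x6) ⊕ ((x2 ↔ x1) ∨ (x3 ∨ x5)) = T ⊕ T = F
x4 ⊕ x1 = F ⊕ T = T
(x4 ⊕ x1) ⊕ x4 = T ⊕ F = T
x5 ⊕ x3 = T ⊕ F = T
x5 ⊕ x1 = T ⊕ T = F
(x5 ⊕ x3) ∧ (x5 ⊕ x1) = T ∧ F = F
((x4 ⊕ x1) ⊕ x4) ⊕ ((x5 ⊕ x3) ∧ (x5 ⊕ x1)) = T ⊕ F = T
((x3 → x6) ⊕ ((x2 ↔ x1) ∨ (x3 ∨ x5))) ⊕ (((x4 ⊕ x1) ⊕ x4) ⊕ ((x5 ⊕ x3) ∧ (x5 ⊕ x1))) = F ⊕ T = T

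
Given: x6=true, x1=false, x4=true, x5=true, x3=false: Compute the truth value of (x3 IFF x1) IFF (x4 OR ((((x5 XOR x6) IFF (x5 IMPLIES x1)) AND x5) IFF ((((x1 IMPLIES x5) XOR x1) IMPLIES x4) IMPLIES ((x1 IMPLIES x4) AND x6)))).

Substituting x6=true, x1=false, x4=true, x5=true, x3=false:
x3 IFF x1 = false IFF false = true
x5 XOR x6 = true XOR true = false
x5 IMPLIES x1 = true IMPLIES false = false
(x5 XOR x6) IFF (x5 IMPLIES x1) = false IFF false = true
((x5 XOR x6) IFF (x5 IMPLIES x1)) AND x5 = true AND true = true
x1 IMPLIES x5 = false IMPLIES true = true
(x1 IMPLIES x5) XOR x1 = true XOR false = true
((x1 IMPLIES x5) XOR x1) IMPLIES x4 = true IMPLIES true = true
x1 IMPLIES x4 = false IMPLIES true = true
(x1 IMPLIES x4) AND x6 = true AND true = true
(((x1 IMPLIES x5) XOR x1) IMPLIES x4) IMPLIES ((x1 IMPLIES x4) AND x6) = true IMPLIES true = true
(((x5 XOR x6) IFF (x5 IMPLIES x1)) AND x5) IFF ((((x1 IMPLIES x5) XOR x1) IMPLIES x4) IMPLIES ((x1 IMPLIES x4) AND x6)) = true IFF true = true
x4 OR ((((x5 XOR x6) IFF (x5 IMPLIES x1)) AND x5) IFF ((((x1 IMPLIES x5) XOR x1) IMPLIES x4) IMPLIES ((x1 IMPLIES x4) AND x6))) = true OR true = true
(x3 IFF x1) IFF (x4 OR ((((x5 XOR x6) IFF (x5 IMPLIES x1)) AND x5) IFF ((((x1 IMPLIES x5) XOR x1) IMPLIES x4) IMPLIES ((x1 IMPLIES x4) AND x6)))) = true IFF true = true

true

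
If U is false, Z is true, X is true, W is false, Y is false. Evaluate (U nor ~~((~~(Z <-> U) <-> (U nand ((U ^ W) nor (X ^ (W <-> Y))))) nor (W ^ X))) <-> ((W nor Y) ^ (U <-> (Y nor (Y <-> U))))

False

Z <-> U = True <-> False = False
~(Z <-> U) = ~False = True
~~(Z <-> U) = ~True = False
U ^ W = False ^ False = False
W <-> Y = False <-> False = True
X ^ (W <-> Y) = True ^ True = False
(U ^ W) nor (X ^ (W <-> Y)) = False nor False = True
U nand ((U ^ W) nor (X ^ (W <-> Y))) = False nand True = True
~~(Z <-> U) <-> (U nand ((U ^ W) nor (X ^ (W <-> Y)))) = False <-> True = False
W ^ X = False ^ True = True
(~~(Z <-> U) <-> (U nand ((U ^ W) nor (X ^ (W <-> Y))))) nor (W ^ X) = False nor True = False
~((~~(Z <-> U) <-> (U nand ((U ^ W) nor (X ^ (W <-> Y))))) nor (W ^ X)) = ~False = True
~~((~~(Z <-> U) <-> (U nand ((U ^ W) nor (X ^ (W <-> Y))))) nor (W ^ X)) = ~True = False
U nor ~~((~~(Z <-> U) <-> (U nand ((U ^ W) nor (X ^ (W <-> Y))))) nor (W ^ X)) = False nor False = True
W nor Y = False nor False = True
Y <-> U = False <-> False = True
Y nor (Y <-> U) = False nor True = False
U <-> (Y nor (Y <-> U)) = False <-> False = True
(W nor Y) ^ (U <-> (Y nor (Y <-> U))) = True ^ True = False
(U nor ~~((~~(Z <-> U) <-> (U nand ((U ^ W) nor (X ^ (W <-> Y))))) nor (W ^ X))) <-> ((W nor Y) ^ (U <-> (Y nor (Y <-> U)))) = True <-> False = False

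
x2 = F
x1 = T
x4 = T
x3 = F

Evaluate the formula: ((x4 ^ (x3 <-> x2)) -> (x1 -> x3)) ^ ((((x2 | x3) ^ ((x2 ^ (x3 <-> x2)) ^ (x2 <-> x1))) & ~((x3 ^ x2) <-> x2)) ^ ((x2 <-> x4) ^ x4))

F

x3 <-> x2 = F <-> F = T
x4 ^ (x3 <-> x2) = T ^ T = F
x1 -> x3 = T -> F = F
(x4 ^ (x3 <-> x2)) -> (x1 -> x3) = F -> F = T
x2 | x3 = F | F = F
x3 <-> x2 = F <-> F = T
x2 ^ (x3 <-> x2) = F ^ T = T
x2 <-> x1 = F <-> T = F
(x2 ^ (x3 <-> x2)) ^ (x2 <-> x1) = T ^ F = T
(x2 | x3) ^ ((x2 ^ (x3 <-> x2)) ^ (x2 <-> x1)) = F ^ T = T
x3 ^ x2 = F ^ F = F
(x3 ^ x2) <-> x2 = F <-> F = T
~((x3 ^ x2) <-> x2) = ~T = F
((x2 | x3) ^ ((x2 ^ (x3 <-> x2)) ^ (x2 <-> x1))) & ~((x3 ^ x2) <-> x2) = T & F = F
x2 <-> x4 = F <-> T = F
(x2 <-> x4) ^ x4 = F ^ T = T
(((x2 | x3) ^ ((x2 ^ (x3 <-> x2)) ^ (x2 <-> x1))) & ~((x3 ^ x2) <-> x2)) ^ ((x2 <-> x4) ^ x4) = F ^ T = T
((x4 ^ (x3 <-> x2)) -> (x1 -> x3)) ^ ((((x2 | x3) ^ ((x2 ^ (x3 <-> x2)) ^ (x2 <-> x1))) & ~((x3 ^ x2) <-> x2)) ^ ((x2 <-> x4) ^ x4)) = T ^ T = F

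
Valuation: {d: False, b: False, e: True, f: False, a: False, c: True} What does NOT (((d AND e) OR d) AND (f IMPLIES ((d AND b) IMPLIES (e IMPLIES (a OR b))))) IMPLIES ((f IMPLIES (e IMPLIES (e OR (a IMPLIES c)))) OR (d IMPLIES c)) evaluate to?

True

d AND e = False AND True = False
(d AND e) OR d = False OR False = False
d AND b = False AND False = False
a OR b = False OR False = False
e IMPLIES (a OR b) = True IMPLIES False = False
(d AND b) IMPLIES (e IMPLIES (a OR b)) = False IMPLIES False = True
f IMPLIES ((d AND b) IMPLIES (e IMPLIES (a OR b))) = False IMPLIES True = True
((d AND e) OR d) AND (f IMPLIES ((d AND b) IMPLIES (e IMPLIES (a OR b)))) = False AND True = False
NOT (((d AND e) OR d) AND (f IMPLIES ((d AND b) IMPLIES (e IMPLIES (a OR b))))) = NOT False = True
a IMPLIES c = False IMPLIES True = True
e OR (a IMPLIES c) = True OR True = True
e IMPLIES (e OR (a IMPLIES c)) = True IMPLIES True = True
f IMPLIES (e IMPLIES (e OR (a IMPLIES c))) = False IMPLIES True = True
d IMPLIES c = False IMPLIES True = True
(f IMPLIES (e IMPLIES (e OR (a IMPLIES c)))) OR (d IMPLIES c) = True OR True = True
NOT (((d AND e) OR d) AND (f IMPLIES ((d AND b) IMPLIES (e IMPLIES (a OR b))))) IMPLIES ((f IMPLIES (e IMPLIES (e OR (a IMPLIES c)))) OR (d IMPLIES c)) = True IMPLIES True = True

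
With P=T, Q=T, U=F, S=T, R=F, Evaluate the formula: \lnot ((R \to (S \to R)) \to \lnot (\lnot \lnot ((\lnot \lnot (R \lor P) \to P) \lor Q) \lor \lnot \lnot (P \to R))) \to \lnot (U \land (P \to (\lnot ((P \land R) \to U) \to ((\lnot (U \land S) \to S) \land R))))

T

S \to R = T \to F = F
R \to (S \to R) = F \to F = T
R \lor P = F \lor T = T
\lnot (R \lor P) = \lnot T = F
\lnot \lnot (R \lor P) = \lnot F = T
\lnot \lnot (R \lor P) \to P = T \to T = T
(\lnot \lnot (R \lor P) \to P) \lor Q = T \lor T = T
\lnot ((\lnot \lnot (R \lor P) \to P) \lor Q) = \lnot T = F
\lnot \lnot ((\lnot \lnot (R \lor P) \to P) \lor Q) = \lnot F = T
P \to R = T \to F = F
\lnot (P \to R) = \lnot F = T
\lnot \lnot (P \to R) = \lnot T = F
\lnot \lnot ((\lnot \lnot (R \lor P) \to P) \lor Q) \lor \lnot \lnot (P \to R) = T \lor F = T
\lnot (\lnot \lnot ((\lnot \lnot (R \lor P) \to P) \lor Q) \lor \lnot \lnot (P \to R)) = \lnot T = F
(R \to (S \to R)) \to \lnot (\lnot \lnot ((\lnot \lnot (R \lor P) \to P) \lor Q) \lor \lnot \lnot (P \to R)) = T \to F = F
\lnot ((R \to (S \to R)) \to \lnot (\lnot \lnot ((\lnot \lnot (R \lor P) \to P) \lor Q) \lor \lnot \lnot (P \to R))) = \lnot F = T
P \land R = T \land F = F
(P \land R) \to U = F \to F = T
\lnot ((P \land R) \to U) = \lnot T = F
U \land S = F \land T = F
\lnot (U \land S) = \lnot F = T
\lnot (U \land S) \to S = T \to T = T
(\lnot (U \land S) \to S) \land R = T \land F = F
\lnot ((P \land R) \to U) \to ((\lnot (U \land S) \to S) \land R) = F \to F = T
P \to (\lnot ((P \land R) \to U) \to ((\lnot (U \land S) \to S) \land R)) = T \to T = T
U \land (P \to (\lnot ((P \land R) \to U) \to ((\lnot (U \land S) \to S) \land R))) = F \land T = F
\lnot (U \land (P \to (\lnot ((P \land R) \to U) \to ((\lnot (U \land S) \to S) \land R)))) = \lnot F = T
\lnot ((R \to (S \to R)) \to \lnot (\lnot \lnot ((\lnot \lnot (R \lor P) \to P) \lor Q) \lor \lnot \lnot (P \to R))) \to \lnot (U \land (P \to (\lnot ((P \land R) \to U) \to ((\lnot (U \land S) \to S) \land R)))) = T \to T = T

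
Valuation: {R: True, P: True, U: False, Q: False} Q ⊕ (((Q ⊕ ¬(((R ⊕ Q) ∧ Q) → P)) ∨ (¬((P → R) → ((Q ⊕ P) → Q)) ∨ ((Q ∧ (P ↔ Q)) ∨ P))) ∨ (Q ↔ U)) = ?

True

R ⊕ Q = True ⊕ False = True
(R ⊕ Q) ∧ Q = True ∧ False = False
((R ⊕ Q) ∧ Q) → P = False → True = True
¬(((R ⊕ Q) ∧ Q) → P) = ¬True = False
Q ⊕ ¬(((R ⊕ Q) ∧ Q) → P) = False ⊕ False = False
P → R = True → True = True
Q ⊕ P = False ⊕ True = True
(Q ⊕ P) → Q = True → False = False
(P → R) → ((Q ⊕ P) → Q) = True → False = False
¬((P → R) → ((Q ⊕ P) → Q)) = ¬False = True
P ↔ Q = True ↔ False = False
Q ∧ (P ↔ Q) = False ∧ False = False
(Q ∧ (P ↔ Q)) ∨ P = False ∨ True = True
¬((P → R) → ((Q ⊕ P) → Q)) ∨ ((Q ∧ (P ↔ Q)) ∨ P) = True ∨ True = True
(Q ⊕ ¬(((R ⊕ Q) ∧ Q) → P)) ∨ (¬((P → R) → ((Q ⊕ P) → Q)) ∨ ((Q ∧ (P ↔ Q)) ∨ P)) = False ∨ True = True
Q ↔ U = False ↔ False = True
((Q ⊕ ¬(((R ⊕ Q) ∧ Q) → P)) ∨ (¬((P → R) → ((Q ⊕ P) → Q)) ∨ ((Q ∧ (P ↔ Q)) ∨ P))) ∨ (Q ↔ U) = True ∨ True = True
Q ⊕ (((Q ⊕ ¬(((R ⊕ Q) ∧ Q) → P)) ∨ (¬((P → R) → ((Q ⊕ P) → Q)) ∨ ((Q ∧ (P ↔ Q)) ∨ P))) ∨ (Q ↔ U)) = False ⊕ True = True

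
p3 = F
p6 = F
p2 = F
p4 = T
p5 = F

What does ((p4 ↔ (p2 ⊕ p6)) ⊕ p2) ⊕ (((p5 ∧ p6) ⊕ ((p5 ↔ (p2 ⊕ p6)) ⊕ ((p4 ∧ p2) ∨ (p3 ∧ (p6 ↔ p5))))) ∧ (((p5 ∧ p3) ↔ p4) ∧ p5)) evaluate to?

p2 ⊕ p6 = F ⊕ F = F
p4 ↔ (p2 ⊕ p6) = T ↔ F = F
(p4 ↔ (p2 ⊕ p6)) ⊕ p2 = F ⊕ F = F
p5 ∧ p6 = F ∧ F = F
p2 ⊕ p6 = F ⊕ F = F
p5 ↔ (p2 ⊕ p6) = F ↔ F = T
p4 ∧ p2 = T ∧ F = F
p6 ↔ p5 = F ↔ F = T
p3 ∧ (p6 ↔ p5) = F ∧ T = F
(p4 ∧ p2) ∨ (p3 ∧ (p6 ↔ p5)) = F ∨ F = F
(p5 ↔ (p2 ⊕ p6)) ⊕ ((p4 ∧ p2) ∨ (p3 ∧ (p6 ↔ p5))) = T ⊕ F = T
(p5 ∧ p6) ⊕ ((p5 ↔ (p2 ⊕ p6)) ⊕ ((p4 ∧ p2) ∨ (p3 ∧ (p6 ↔ p5)))) = F ⊕ T = T
p5 ∧ p3 = F ∧ F = F
(p5 ∧ p3) ↔ p4 = F ↔ T = F
((p5 ∧ p3) ↔ p4) ∧ p5 = F ∧ F = F
((p5 ∧ p6) ⊕ ((p5 ↔ (p2 ⊕ p6)) ⊕ ((p4 ∧ p2) ∨ (p3 ∧ (p6 ↔ p5))))) ∧ (((p5 ∧ p3) ↔ p4) ∧ p5) = T ∧ F = F
((p4 ↔ (p2 ⊕ p6)) ⊕ p2) ⊕ (((p5 ∧ p6) ⊕ ((p5 ↔ (p2 ⊕ p6)) ⊕ ((p4 ∧ p2) ∨ (p3 ∧ (p6 ↔ p5))))) ∧ (((p5 ∧ p3) ↔ p4) ∧ p5)) = F ⊕ F = F

F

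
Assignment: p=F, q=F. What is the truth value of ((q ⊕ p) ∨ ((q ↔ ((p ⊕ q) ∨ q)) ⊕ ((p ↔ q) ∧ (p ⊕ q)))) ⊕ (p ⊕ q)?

T

Substituting p=F, q=F:
q ⊕ p = F ⊕ F = F
p ⊕ q = F ⊕ F = F
(p ⊕ q) ∨ q = F ∨ F = F
q ↔ ((p ⊕ q) ∨ q) = F ↔ F = T
p ↔ q = F ↔ F = T
p ⊕ q = F ⊕ F = F
(p ↔ q) ∧ (p ⊕ q) = T ∧ F = F
(q ↔ ((p ⊕ q) ∨ q)) ⊕ ((p ↔ q) ∧ (p ⊕ q)) = T ⊕ F = T
(q ⊕ p) ∨ ((q ↔ ((p ⊕ q) ∨ q)) ⊕ ((p ↔ q) ∧ (p ⊕ q))) = F ∨ T = T
p ⊕ q = F ⊕ F = F
((q ⊕ p) ∨ ((q ↔ ((p ⊕ q) ∨ q)) ⊕ ((p ↔ q) ∧ (p ⊕ q)))) ⊕ (p ⊕ q) = T ⊕ F = T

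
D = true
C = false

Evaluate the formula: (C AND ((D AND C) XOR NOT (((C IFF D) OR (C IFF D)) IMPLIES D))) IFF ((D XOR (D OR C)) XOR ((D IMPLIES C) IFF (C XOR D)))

true

Substituting D=true, C=false:
D AND C = true AND false = false
C IFF D = false IFF true = false
C IFF D = false IFF true = false
(C IFF D) OR (C IFF D) = false OR false = false
((C IFF D) OR (C IFF D)) IMPLIES D = false IMPLIES true = true
NOT (((C IFF D) OR (C IFF D)) IMPLIES D) = NOT true = false
(D AND C) XOR NOT (((C IFF D) OR (C IFF D)) IMPLIES D) = false XOR false = false
C AND ((D AND C) XOR NOT (((C IFF D) OR (C IFF D)) IMPLIES D)) = false AND false = false
D OR C = true OR false = true
D XOR (D OR C) = true XOR true = false
D IMPLIES C = true IMPLIES false = false
C XOR D = false XOR true = true
(D IMPLIES C) IFF (C XOR D) = false IFF true = false
(D XOR (D OR C)) XOR ((D IMPLIES C) IFF (C XOR D)) = false XOR false = false
(C AND ((D AND C) XOR NOT (((C IFF D) OR (C IFF D)) IMPLIES D))) IFF ((D XOR (D OR C)) XOR ((D IMPLIES C) IFF (C XOR D))) = false IFF false = true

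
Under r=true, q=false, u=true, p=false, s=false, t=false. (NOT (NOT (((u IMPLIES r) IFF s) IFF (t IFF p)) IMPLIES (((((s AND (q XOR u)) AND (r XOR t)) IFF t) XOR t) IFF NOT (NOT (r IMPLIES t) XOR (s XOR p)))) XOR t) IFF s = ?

u IMPLIES r = true IMPLIES true = true
(u IMPLIES r) IFF s = true IFF false = false
t IFF p = false IFF false = true
((u IMPLIES r) IFF s) IFF (t IFF p) = false IFF true = false
NOT (((u IMPLIES r) IFF s) IFF (t IFF p)) = NOT false = true
q XOR u = false XOR true = true
s AND (q XOR u) = false AND true = false
r XOR t = true XOR false = true
(s AND (q XOR u)) AND (r XOR t) = false AND true = false
((s AND (q XOR u)) AND (r XOR t)) IFF t = false IFF false = true
(((s AND (q XOR u)) AND (r XOR t)) IFF t) XOR t = true XOR false = true
r IMPLIES t = true IMPLIES false = false
NOT (r IMPLIES t) = NOT false = true
s XOR p = false XOR false = false
NOT (r IMPLIES t) XOR (s XOR p) = true XOR false = true
NOT (NOT (r IMPLIES t) XOR (s XOR p)) = NOT true = false
((((s AND (q XOR u)) AND (r XOR t)) IFF t) XOR t) IFF NOT (NOT (r IMPLIES t) XOR (s XOR p)) = true IFF false = false
NOT (((u IMPLIES r) IFF s) IFF (t IFF p)) IMPLIES (((((s AND (q XOR u)) AND (r XOR t)) IFF t) XOR t) IFF NOT (NOT (r IMPLIES t) XOR (s XOR p))) = true IMPLIES false = false
NOT (NOT (((u IMPLIES r) IFF s) IFF (t IFF p)) IMPLIES (((((s AND (q XOR u)) AND (r XOR t)) IFF t) XOR t) IFF NOT (NOT (r IMPLIES t) XOR (s XOR p)))) = NOT false = true
NOT (NOT (((u IMPLIES r) IFF s) IFF (t IFF p)) IMPLIES (((((s AND (q XOR u)) AND (r XOR t)) IFF t) XOR t) IFF NOT (NOT (r IMPLIES t) XOR (s XOR p)))) XOR t = true XOR false = true
(NOT (NOT (((u IMPLIES r) IFF s) IFF (t IFF p)) IMPLIES (((((s AND (q XOR u)) AND (r XOR t)) IFF t) XOR t) IFF NOT (NOT (r IMPLIES t) XOR (s XOR p)))) XOR t) IFF s = true IFF false = false

false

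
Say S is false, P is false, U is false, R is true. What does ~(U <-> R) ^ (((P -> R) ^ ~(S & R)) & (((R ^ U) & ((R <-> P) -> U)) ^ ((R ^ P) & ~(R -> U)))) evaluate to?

Substituting S=0, P=0, U=0, R=1:
U <-> R = 0 <-> 1 = 0
~(U <-> R) = ~0 = 1
P -> R = 0 -> 1 = 1
S & R = 0 & 1 = 0
~(S & R) = ~0 = 1
(P -> R) ^ ~(S & R) = 1 ^ 1 = 0
R ^ U = 1 ^ 0 = 1
R <-> P = 1 <-> 0 = 0
(R <-> P) -> U = 0 -> 0 = 1
(R ^ U) & ((R <-> P) -> U) = 1 & 1 = 1
R ^ P = 1 ^ 0 = 1
R -> U = 1 -> 0 = 0
~(R -> U) = ~0 = 1
(R ^ P) & ~(R -> U) = 1 & 1 = 1
((R ^ U) & ((R <-> P) -> U)) ^ ((R ^ P) & ~(R -> U)) = 1 ^ 1 = 0
((P -> R) ^ ~(S & R)) & (((R ^ U) & ((R <-> P) -> U)) ^ ((R ^ P) & ~(R -> U))) = 0 & 0 = 0
~(U <-> R) ^ (((P -> R) ^ ~(S & R)) & (((R ^ U) & ((R <-> P) -> U)) ^ ((R ^ P) & ~(R -> U)))) = 1 ^ 0 = 1

1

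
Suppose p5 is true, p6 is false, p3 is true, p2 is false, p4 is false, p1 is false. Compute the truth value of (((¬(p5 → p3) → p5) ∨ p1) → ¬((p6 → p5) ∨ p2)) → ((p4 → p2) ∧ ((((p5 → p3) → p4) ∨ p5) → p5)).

Substituting p5=True, p6=False, p3=True, p2=False, p4=False, p1=False:
p5 → p3 = True → True = True
¬(p5 → p3) = ¬True = False
¬(p5 → p3) → p5 = False → True = True
(¬(p5 → p3) → p5) ∨ p1 = True ∨ False = True
p6 → p5 = False → True = True
(p6 → p5) ∨ p2 = True ∨ False = True
¬((p6 → p5) ∨ p2) = ¬True = False
((¬(p5 → p3) → p5) ∨ p1) → ¬((p6 → p5) ∨ p2) = True → False = False
p4 → p2 = False → False = True
p5 → p3 = True → True = True
(p5 → p3) → p4 = True → False = False
((p5 → p3) → p4) ∨ p5 = False ∨ True = True
(((p5 → p3) → p4) ∨ p5) → p5 = True → True = True
(p4 → p2) ∧ ((((p5 → p3) → p4) ∨ p5) → p5) = True ∧ True = True
(((¬(p5 → p3) → p5) ∨ p1) → ¬((p6 → p5) ∨ p2)) → ((p4 → p2) ∧ ((((p5 → p3) → p4) ∨ p5) → p5)) = False → True = True

True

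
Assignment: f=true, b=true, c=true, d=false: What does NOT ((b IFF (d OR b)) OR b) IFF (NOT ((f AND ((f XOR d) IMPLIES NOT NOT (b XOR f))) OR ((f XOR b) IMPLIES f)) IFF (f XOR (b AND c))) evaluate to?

d OR b = false OR true = true
b IFF (d OR b) = true IFF true = true
(b IFF (d OR b)) OR b = true OR true = true
NOT ((b IFF (d OR b)) OR b) = NOT true = false
f XOR d = true XOR false = true
b XOR f = true XOR true = false
NOT (b XOR f) = NOT false = true
NOT NOT (b XOR f) = NOT true = false
(f XOR d) IMPLIES NOT NOT (b XOR f) = true IMPLIES false = false
f AND ((f XOR d) IMPLIES NOT NOT (b XOR f)) = true AND false = false
f XOR b = true XOR true = false
(f XOR b) IMPLIES f = false IMPLIES true = true
(f AND ((f XOR d) IMPLIES NOT NOT (b XOR f))) OR ((f XOR b) IMPLIES f) = false OR true = true
NOT ((f AND ((f XOR d) IMPLIES NOT NOT (b XOR f))) OR ((f XOR b) IMPLIES f)) = NOT true = false
b AND c = true AND true = true
f XOR (b AND c) = true XOR true = false
NOT ((f AND ((f XOR d) IMPLIES NOT NOT (b XOR f))) OR ((f XOR b) IMPLIES f)) IFF (f XOR (b AND c)) = false IFF false = true
NOT ((b IFF (d OR b)) OR b) IFF (NOT ((f AND ((f XOR d) IMPLIES NOT NOT (b XOR f))) OR ((f XOR b) IMPLIES f)) IFF (f XOR (b AND c))) = false IFF true = false

false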